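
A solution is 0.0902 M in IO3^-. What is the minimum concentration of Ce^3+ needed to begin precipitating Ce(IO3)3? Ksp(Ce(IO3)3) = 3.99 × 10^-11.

Ce(IO3)3(s) ⇌ Ce^3+ + 3 IO3^-
Ksp = [Ce^3+][IO3^-]^3
Precipitation begins when Q = Ksp. With [IO3^-] = 0.0902 M:
3.99 × 10^-11 = (0.0902)^3 × [Ce^3+]
[Ce^3+] = (3.99 × 10^-11 / 7.339 × 10^-4) = 5.44 x 10^-8 M

[Ce^3+] ≈ 5.44 × 10^-8 M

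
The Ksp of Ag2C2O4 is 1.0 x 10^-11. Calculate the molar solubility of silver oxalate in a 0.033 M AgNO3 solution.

s ≈ 9.2 x 10^-9 M

Ag2C2O4(s) <=> 2 Ag^+ + C2O4^2-
Ksp = [Ag^+]^2[C2O4^2-]
Let s = moles of Ag2C2O4 that dissolve per litre. [Ag^+] = 0.033 + 2s ≈ 0.033, [C2O4^2-] = s (since Ag^+ from AgNO3 dominates).
Ksp ≈ (0.033)^2 × s
s = 9.2 × 10^-9 M
Check: 2s = 1.8 × 10^-8 ≪ 0.033, so the approximation is valid.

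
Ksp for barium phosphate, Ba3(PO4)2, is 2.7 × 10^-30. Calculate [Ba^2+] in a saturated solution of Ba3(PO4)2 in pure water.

1.4 × 10^-6 M

Ba3(PO4)2(s) ⇌ 3 Ba^2+(aq) + 2 PO4^3-(aq)
Ksp = [Ba^2+]^3[PO4^3-]^2
With molar solubility s: [Ba^2+] = 3s, [PO4^3-] = 2s.
Substituting: Ksp = (3s)^3(2s)^2 = 108s^5
s^5 = 2.7 × 10^-30 / 108, so s = 4.78 × 10^-7 M
[Ba^2+] = 3s = 1.4 × 10^-6 M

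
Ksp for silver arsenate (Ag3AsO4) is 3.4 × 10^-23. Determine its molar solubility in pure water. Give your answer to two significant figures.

Ag3AsO4(s) <=> 3 Ag^+(aq) + AsO4^3-(aq)
Ksp = [Ag^+]^3[AsO4^3-]
With molar solubility s: [Ag^+] = 3s, [AsO4^3-] = s.
Ksp = (3s)^3s = 27s^4
s^4 = 3.4 × 10^-23 / 27, so s = 1.1 × 10^-6 M

1.1e-6 M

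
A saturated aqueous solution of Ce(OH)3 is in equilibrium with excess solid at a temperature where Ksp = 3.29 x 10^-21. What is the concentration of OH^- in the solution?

[OH^-] = 9.97 × 10^-6 M

Ce(OH)3(s) ⇌ Ce^3+ + 3 OH^-
Ksp = [Ce^3+][OH^-]^3
Let s = molar solubility. Then [Ce^3+] = s and [OH^-] = 3s.
Ksp = s(3s)^3 = 27s^4
s^4 = 3.29 x 10^-21 / 27, so s = 3.322 × 10^-6 M
[OH^-] = 3s = 9.97 x 10^-6 M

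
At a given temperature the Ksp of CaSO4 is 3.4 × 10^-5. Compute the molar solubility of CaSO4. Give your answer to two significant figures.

CaSO4(s) <=> Ca^2+(aq) + SO4^2-(aq)
Ksp = [Ca^2+][SO4^2-]
With molar solubility s: [Ca^2+] = s, [SO4^2-] = s.
Ksp = s × s = s^2
s = √(3.4 × 10^-5) = 5.8 × 10^-3 M

s = 5.8e-3 M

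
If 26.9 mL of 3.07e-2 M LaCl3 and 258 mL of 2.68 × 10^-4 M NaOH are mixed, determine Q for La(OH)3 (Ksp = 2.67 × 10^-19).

Q = 4.14e-14

Total volume = 26.9 + 258 = 284.9 mL.
[La^3+] = 3.07 × 10^-2 × (26.9/284.9) = 2.899 × 10^-3 M
[OH^-] = 2.68 × 10^-4 × (258/284.9) = 2.427 × 10^-4 M
La(OH)3(s) ⇌ La^3+(aq) + 3 OH^-(aq), so Q = [La^3+][OH^-]^3
Q = (2.899 x 10^-3)(2.427 × 10^-4)^3 = 4.14 x 10^-14
Q > Ksp, so La(OH)3 will precipitate.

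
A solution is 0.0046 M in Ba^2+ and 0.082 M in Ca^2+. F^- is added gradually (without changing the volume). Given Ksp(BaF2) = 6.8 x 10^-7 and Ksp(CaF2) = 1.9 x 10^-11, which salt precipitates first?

CaF2

Precipitation of each salt starts when its ion product equals its Ksp.
For BaF2: 6.8 x 10^-7 = 0.0046 × [F^-]^2  ⇒  [F^-] = 1.2 × 10^-2 M.
For CaF2: 1.9 x 10^-11 = 0.082 × [F^-]^2  ⇒  [F^-] = 1.5 × 10^-5 M.
The salt with the lower threshold [F^-] precipitates first: CaF2.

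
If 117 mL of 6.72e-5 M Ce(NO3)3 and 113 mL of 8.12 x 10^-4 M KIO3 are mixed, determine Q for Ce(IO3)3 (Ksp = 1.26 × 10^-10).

Total volume = 117 + 113 = 230 mL.
[Ce^3+] = 6.72 x 10^-5 × (117/230) = 3.418 × 10^-5 M
[IO3^-] = 8.12 × 10^-4 × (113/230) = 3.989 x 10^-4 M
Ce(IO3)3(s) ⇌ Ce^3+(aq) + 3 IO3^-(aq), so Q = [Ce^3+][IO3^-]^3
Q = (3.418 × 10^-5)(3.989 × 10^-4)^3 = 2.17 × 10^-15
Q < Ksp, so no precipitate of Ce(IO3)3 forms.

2.17 × 10^-15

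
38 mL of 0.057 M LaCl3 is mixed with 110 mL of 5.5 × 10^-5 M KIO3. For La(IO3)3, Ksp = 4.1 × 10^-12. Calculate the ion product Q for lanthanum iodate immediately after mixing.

Q ≈ 1.0 × 10^-15

Total volume = 38 + 110 = 148 mL.
[La^3+] = 5.7 × 10^-2 × (38/148) = 1.46 × 10^-2 M
[IO3^-] = 5.5 × 10^-5 × (110/148) = 4.09 × 10^-5 M
La(IO3)3(s) ⇌ La^3+ + 3 IO3^-, so Q = [La^3+][IO3^-]^3
Q = (1.46 × 10^-2)(4.09 × 10^-5)^3 = 1.0 × 10^-15
Q < Ksp, so no precipitate of La(IO3)3 forms.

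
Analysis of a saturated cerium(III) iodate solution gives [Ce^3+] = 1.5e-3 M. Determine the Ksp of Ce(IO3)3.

Ce(IO3)3(s) ⇌ Ce^3+ + 3 IO3^-
Stoichiometry gives [IO3^-] = (3/1)[Ce^3+] = 4.50 × 10^-3 M.
Ksp = [Ce^3+][IO3^-]^3
Ksp = 1.5 x 10^-3 × (4.50 × 10^-3)^3 = 1.4 × 10^-10

1.4 × 10^-10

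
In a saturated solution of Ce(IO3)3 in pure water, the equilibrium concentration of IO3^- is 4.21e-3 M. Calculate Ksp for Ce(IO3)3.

Ksp = 1.05e-10

Ce(IO3)3(s) ⇌ Ce^3+(aq) + 3 IO3^-(aq)
Stoichiometry gives [Ce^3+] = (1/3)[IO3^-] = 1.403 x 10^-3 M.
Ksp = [Ce^3+][IO3^-]^3
Ksp = 1.403 × 10^-3 × (4.21 × 10^-3)^3 = 1.05 × 10^-10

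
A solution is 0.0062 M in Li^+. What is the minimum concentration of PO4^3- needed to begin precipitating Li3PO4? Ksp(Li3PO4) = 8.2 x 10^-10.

Li3PO4(s) <=> 3 Li^+(aq) + PO4^3-(aq)
Ksp = [Li^+]^3[PO4^3-]
Precipitation begins when Q = Ksp. With [Li^+] = 0.0062 M:
8.2 x 10^-10 = (0.0062)^3 × [PO4^3-]
[PO4^3-] = (8.2 x 10^-10 / 2.38 × 10^-7) = 3.4 x 10^-3 M

[PO4^3-] = 3.4e-3 M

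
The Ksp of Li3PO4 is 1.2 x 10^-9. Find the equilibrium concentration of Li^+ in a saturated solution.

Li3PO4(s) ⇌ 3 Li^+(aq) + PO4^3-(aq)
Ksp = [Li^+]^3[PO4^3-]
If s mol/L of Li3PO4 dissolves, [Li^+] = 3s and [PO4^3-] = s.
Ksp = (3s)^3s = 27s^4
s^4 = 1.2 x 10^-9 / 27, so s = 2.58 × 10^-3 M
[Li^+] = 3s = 7.7 x 10^-3 M

[Li^+] = 7.7 × 10^-3 M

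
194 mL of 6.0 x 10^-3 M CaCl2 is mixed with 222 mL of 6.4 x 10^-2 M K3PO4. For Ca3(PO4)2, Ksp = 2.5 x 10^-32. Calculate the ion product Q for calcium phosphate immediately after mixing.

Total volume = 194 + 222 = 416 mL.
[Ca^2+] = 6.0 × 10^-3 × (194/416) = 2.80 × 10^-3 M
[PO4^3-] = 6.4 x 10^-2 × (222/416) = 3.42 × 10^-2 M
Ca3(PO4)2(s) ⇌ 3 Ca^2+(aq) + 2 PO4^3-(aq), so Q = [Ca^2+]^3[PO4^3-]^2
Q = (2.80 x 10^-3)^3(3.42 × 10^-2)^2 = 2.6 × 10^-11
Q > Ksp, so Ca3(PO4)2 will precipitate.

2.6 × 10^-11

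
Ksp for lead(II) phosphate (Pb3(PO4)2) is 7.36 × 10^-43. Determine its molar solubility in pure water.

1.47e-9 M

Pb3(PO4)2(s) <=> 3 Pb^2+(aq) + 2 PO4^3-(aq)
Ksp = [Pb^2+]^3[PO4^3-]^2
For each mole of Pb3(PO4)2 that dissolves: [Pb^2+] = 3s, [PO4^3-] = 2s.
Ksp = (3s)^3(2s)^2 = 108s^5
s = (7.36 × 10^-43 / 108)^(1/5) = 1.47 × 10^-9 M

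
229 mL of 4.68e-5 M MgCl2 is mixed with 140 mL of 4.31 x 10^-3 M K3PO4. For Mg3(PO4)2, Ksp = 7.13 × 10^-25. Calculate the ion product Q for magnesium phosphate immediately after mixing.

Total volume = 229 + 140 = 369 mL.
[Mg^2+] = 4.68 x 10^-5 × (229/369) = 2.904 × 10^-5 M
[PO4^3-] = 4.31 × 10^-3 × (140/369) = 1.635 × 10^-3 M
Mg3(PO4)2(s) <=> 3 Mg^2+(aq) + 2 PO4^3-(aq), so Q = [Mg^2+]^3[PO4^3-]^2
Q = (2.904 × 10^-5)^3(1.635 x 10^-3)^2 = 6.55 × 10^-20
Q > Ksp, so Mg3(PO4)2 will precipitate.

Q ≈ 6.55 × 10^-20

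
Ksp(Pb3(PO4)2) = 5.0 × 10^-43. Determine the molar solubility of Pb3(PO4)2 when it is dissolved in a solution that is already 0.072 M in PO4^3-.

Pb3(PO4)2(s) ⇌ 3 Pb^2+(aq) + 2 PO4^3-(aq)
Ksp = [Pb^2+]^3[PO4^3-]^2
If s mol/L dissolves here, [Pb^2+] = 3s, [PO4^3-] = 0.072 + 2s ≈ 0.072 (Ksp is small, so little additional dissolves).
Ksp ≈ (3s)^3 × (0.072)^2
s = 1.5 × 10^-14 M
Check: 2s = 3.1 x 10^-14 ≪ 0.072, so the approximation is valid.

s ≈ 1.5e-14 M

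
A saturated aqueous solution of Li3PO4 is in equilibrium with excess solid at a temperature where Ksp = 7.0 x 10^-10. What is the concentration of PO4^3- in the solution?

Li3PO4(s) <=> 3 Li^+ + PO4^3-
Ksp = [Li^+]^3[PO4^3-]
If s mol/L of Li3PO4 dissolves, [Li^+] = 3s and [PO4^3-] = s.
Ksp = (3s)^3s = 27s^4
s = (7.0 x 10^-10 / 27)^(1/4) = 2.26 × 10^-3 M
[PO4^3-] = s = 2.3 x 10^-3 M

[PO4^3-] ≈ 2.3 × 10^-3 M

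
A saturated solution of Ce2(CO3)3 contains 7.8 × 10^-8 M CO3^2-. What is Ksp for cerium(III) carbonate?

Ce2(CO3)3(s) ⇌ 2 Ce^3+(aq) + 3 CO3^2-(aq)
Stoichiometry gives [Ce^3+] = (2/3)[CO3^2-] = 5.20 x 10^-8 M.
Ksp = [Ce^3+]^2[CO3^2-]^3
Ksp = (5.20 × 10^-8)^2 × (7.8 × 10^-8)^3 = 1.3 x 10^-36

1.3 × 10^-36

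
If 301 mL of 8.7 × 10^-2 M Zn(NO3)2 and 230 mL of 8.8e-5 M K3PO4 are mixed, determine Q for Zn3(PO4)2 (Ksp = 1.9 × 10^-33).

1.7 × 10^-13

Total volume = 301 + 230 = 531 mL.
[Zn^2+] = 8.7 × 10^-2 × (301/531) = 4.93 × 10^-2 M
[PO4^3-] = 8.8 × 10^-5 × (230/531) = 3.81 × 10^-5 M
Zn3(PO4)2(s) ⇌ 3 Zn^2+(aq) + 2 PO4^3-(aq), so Q = [Zn^2+]^3[PO4^3-]^2
Q = (4.93 x 10^-2)^3(3.81 × 10^-5)^2 = 1.7 × 10^-13
Q > Ksp, so Zn3(PO4)2 will precipitate.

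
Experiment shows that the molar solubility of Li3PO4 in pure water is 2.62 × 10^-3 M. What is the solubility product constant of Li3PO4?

Li3PO4(s) ⇌ 3 Li^+(aq) + PO4^3-(aq)
If s mol/L of Li3PO4 dissolves, [Li^+] = 3s and [PO4^3-] = s.
Ksp = [Li^+]^3[PO4^3-]
So Ksp = (3s)^3 × s = 27s^4
With s = 2.62 × 10^-3: Ksp = 1.27 x 10^-9

1.27e-9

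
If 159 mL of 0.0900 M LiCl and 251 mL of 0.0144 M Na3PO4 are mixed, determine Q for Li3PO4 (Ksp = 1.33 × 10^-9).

3.75 x 10^-7

Total volume = 159 + 251 = 410 mL.
[Li^+] = 9.00 x 10^-2 × (159/410) = 3.490 × 10^-2 M
[PO4^3-] = 1.44 × 10^-2 × (251/410) = 8.816 x 10^-3 M
Li3PO4(s) ⇌ 3 Li^+ + PO4^3-, so Q = [Li^+]^3[PO4^3-]
Q = (3.490 × 10^-2)^3(8.816 × 10^-3) = 3.75 x 10^-7
Q > Ksp, so Li3PO4 will precipitate.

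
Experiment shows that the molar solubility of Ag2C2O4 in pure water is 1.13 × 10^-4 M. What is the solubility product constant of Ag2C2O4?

Ksp ≈ 5.77 x 10^-12

Ag2C2O4(s) ⇌ 2 Ag^+ + C2O4^2-
For each mole of Ag2C2O4 that dissolves: [Ag^+] = 2s, [C2O4^2-] = s.
Ksp = [Ag^+]^2[C2O4^2-]
Ksp = (2s)^2s = 4s^3
With s = 1.13 × 10^-4: Ksp = 5.77 × 10^-12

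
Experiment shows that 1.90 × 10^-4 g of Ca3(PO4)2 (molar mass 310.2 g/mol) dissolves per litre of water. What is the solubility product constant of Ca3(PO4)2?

Molar solubility s = (1.90 × 10^-4 g/L) / (310.2 g/mol) = 6.125 × 10^-7 M.
Ca3(PO4)2(s) ⇌ 3 Ca^2+ + 2 PO4^3-
With molar solubility s: [Ca^2+] = 3s, [PO4^3-] = 2s.
Ksp = [Ca^2+]^3[PO4^3-]^2
Substituting: Ksp = (3s)^3(2s)^2 = 108s^5
With s = 6.125 × 10^-7: Ksp = 9.31 × 10^-30

9.31 x 10^-30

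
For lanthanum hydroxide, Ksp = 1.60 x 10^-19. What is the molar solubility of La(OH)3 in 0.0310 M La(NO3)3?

La(OH)3(s) ⇌ La^3+(aq) + 3 OH^-(aq)
Ksp = [La^3+][OH^-]^3
Let s = moles of La(OH)3 that dissolve per litre. [La^3+] = 0.0310 + s ≈ 0.0310, [OH^-] = 3s (common-ion effect: La^3+ is already 0.0310 M).
Ksp ≈ 0.0310 × (3s)^3
s = 5.76 × 10^-7 M
Check: s = 5.8 x 10^-7 ≪ 0.0310, so the approximation is valid.

s = 5.76 × 10^-7 M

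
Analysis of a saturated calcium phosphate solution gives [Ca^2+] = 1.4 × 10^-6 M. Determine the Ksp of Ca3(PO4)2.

2.4 x 10^-30

Ca3(PO4)2(s) <=> 3 Ca^2+(aq) + 2 PO4^3-(aq)
Stoichiometry gives [PO4^3-] = (2/3)[Ca^2+] = 9.33 x 10^-7 M.
Ksp = [Ca^2+]^3[PO4^3-]^2
Ksp = (1.4 x 10^-6)^3 × (9.33 x 10^-7)^2 = 2.4 × 10^-30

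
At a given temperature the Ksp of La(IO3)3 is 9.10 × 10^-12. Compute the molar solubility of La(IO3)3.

La(IO3)3(s) ⇌ La^3+ + 3 IO3^-
Ksp = [La^3+][IO3^-]^3
With molar solubility s: [La^3+] = s, [IO3^-] = 3s.
Ksp = s(3s)^3 = 27s^4
s^4 = 9.10 × 10^-12 / 27, so s = 7.62 × 10^-4 M

s ≈ 7.62 x 10^-4 M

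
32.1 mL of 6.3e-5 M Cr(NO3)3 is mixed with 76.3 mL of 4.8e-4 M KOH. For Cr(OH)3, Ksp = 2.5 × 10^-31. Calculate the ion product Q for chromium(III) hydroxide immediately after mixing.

7.2e-16

Total volume = 32.1 + 76.3 = 108.4 mL.
[Cr^3+] = 6.3 x 10^-5 × (32.1/108.4) = 1.87 × 10^-5 M
[OH^-] = 4.8 × 10^-4 × (76.3/108.4) = 3.38 x 10^-4 M
Cr(OH)3(s) ⇌ Cr^3+(aq) + 3 OH^-(aq), so Q = [Cr^3+][OH^-]^3
Q = (1.87 × 10^-5)(3.38 × 10^-4)^3 = 7.2 × 10^-16
Q > Ksp, so Cr(OH)3 will precipitate.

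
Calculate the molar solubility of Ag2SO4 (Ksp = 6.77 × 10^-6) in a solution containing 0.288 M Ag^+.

Ag2SO4(s) ⇌ 2 Ag^+(aq) + SO4^2-(aq)
Ksp = [Ag^+]^2[SO4^2-]
Let s = moles of Ag2SO4 that dissolve per litre. [Ag^+] = 0.288 + 2s ≈ 0.288, [SO4^2-] = s (common-ion effect: Ag^+ is already 0.288 M).
Ksp ≈ (0.288)^2 × s
s = 8.16 × 10^-5 M
Check: 2s = 1.6 × 10^-4 ≪ 0.288, so the approximation is valid.

8.16 × 10^-5 M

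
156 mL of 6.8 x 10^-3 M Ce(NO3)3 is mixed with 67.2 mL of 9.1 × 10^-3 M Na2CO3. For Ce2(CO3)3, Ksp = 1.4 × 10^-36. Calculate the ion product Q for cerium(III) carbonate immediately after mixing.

Q ≈ 4.6 × 10^-13

Total volume = 156 + 67.2 = 223.2 mL.
[Ce^3+] = 6.8 × 10^-3 × (156/223.2) = 4.75 x 10^-3 M
[CO3^2-] = 9.1 x 10^-3 × (67.2/223.2) = 2.74 x 10^-3 M
Ce2(CO3)3(s) <=> 2 Ce^3+ + 3 CO3^2-, so Q = [Ce^3+]^2[CO3^2-]^3
Q = (4.75 x 10^-3)^2(2.74 × 10^-3)^3 = 4.6 x 10^-13
Q > Ksp, so Ce2(CO3)3 will precipitate.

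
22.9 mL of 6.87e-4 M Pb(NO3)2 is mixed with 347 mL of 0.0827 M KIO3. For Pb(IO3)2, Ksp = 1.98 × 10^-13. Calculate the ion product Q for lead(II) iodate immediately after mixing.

2.56 × 10^-7

Total volume = 22.9 + 347 = 369.9 mL.
[Pb^2+] = 6.87 × 10^-4 × (22.9/369.9) = 4.253 x 10^-5 M
[IO3^-] = 8.27 x 10^-2 × (347/369.9) = 7.758 × 10^-2 M
Pb(IO3)2(s) ⇌ Pb^2+ + 2 IO3^-, so Q = [Pb^2+][IO3^-]^2
Q = (4.253 × 10^-5)(7.758 × 10^-2)^2 = 2.56 × 10^-7
Q > Ksp, so Pb(IO3)2 will precipitate.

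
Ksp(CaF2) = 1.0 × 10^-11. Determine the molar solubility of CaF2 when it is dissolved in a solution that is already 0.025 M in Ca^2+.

1.0e-5 M

CaF2(s) <=> Ca^2+ + 2 F^-
Ksp = [Ca^2+][F^-]^2
If s mol/L dissolves here, [Ca^2+] = 0.025 + s ≈ 0.025, [F^-] = 2s (common-ion effect: Ca^2+ is already 0.025 M).
Ksp ≈ 0.025 × (2s)^2
s = 1.0 × 10^-5 M
Check: s = 1.0 × 10^-5 ≪ 0.025, so the approximation is valid.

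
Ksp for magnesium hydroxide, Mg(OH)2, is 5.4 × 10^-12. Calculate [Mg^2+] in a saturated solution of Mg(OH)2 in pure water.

[Mg^2+] ≈ 1.1 x 10^-4 M

Mg(OH)2(s) ⇌ Mg^2+ + 2 OH^-
Ksp = [Mg^2+][OH^-]^2
If s mol/L of Mg(OH)2 dissolves, [Mg^2+] = s and [OH^-] = 2s.
Ksp = s(2s)^2 = 4s^3
s^3 = 5.4 × 10^-12 / 4, so s = 1.11 × 10^-4 M
[Mg^2+] = s = 1.1 × 10^-4 M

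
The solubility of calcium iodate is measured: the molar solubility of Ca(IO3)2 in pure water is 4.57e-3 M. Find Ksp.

Ca(IO3)2(s) ⇌ Ca^2+(aq) + 2 IO3^-(aq)
Let s = molar solubility. Then [Ca^2+] = s and [IO3^-] = 2s.
Ksp = [Ca^2+][IO3^-]^2
So Ksp = s × (2s)^2 = 4s^3
With s = 4.57 × 10^-3: Ksp = 3.82 x 10^-7

3.82 × 10^-7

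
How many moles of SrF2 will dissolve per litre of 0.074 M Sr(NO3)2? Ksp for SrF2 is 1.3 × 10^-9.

SrF2(s) <=> Sr^2+ + 2 F^-
Ksp = [Sr^2+][F^-]^2
Let s be the molar solubility in this solution. [Sr^2+] = 0.074 + s ≈ 0.074, [F^-] = 2s (since Sr^2+ from Sr(NO3)2 dominates).
Ksp ≈ 0.074 × (2s)^2
s = 6.6 × 10^-5 M
Check: s = 6.6 x 10^-5 ≪ 0.074, so the approximation is valid.

6.6 × 10^-5 M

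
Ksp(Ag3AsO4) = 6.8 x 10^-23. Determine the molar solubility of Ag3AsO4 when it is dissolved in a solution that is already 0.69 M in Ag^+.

Ag3AsO4(s) ⇌ 3 Ag^+(aq) + AsO4^3-(aq)
Ksp = [Ag^+]^3[AsO4^3-]
Let s be the molar solubility in this solution. [Ag^+] = 0.69 + 3s ≈ 0.69, [AsO4^3-] = s (common-ion effect: Ag^+ is already 0.69 M).
Ksp ≈ (0.69)^3 × s
s = 2.1 x 10^-22 M
Check: 3s = 6.2 × 10^-22 ≪ 0.69, so the approximation is valid.

s = 2.1e-22 M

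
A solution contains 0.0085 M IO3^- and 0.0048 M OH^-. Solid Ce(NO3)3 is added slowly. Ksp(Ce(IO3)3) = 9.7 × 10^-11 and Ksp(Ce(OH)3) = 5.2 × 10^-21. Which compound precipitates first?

Precipitation of each salt starts when its ion product equals its Ksp.
For Ce(IO3)3: 9.7 × 10^-11 = (0.0085)^3 × [Ce^3+]  ⇒  [Ce^3+] = 1.6 × 10^-4 M.
For Ce(OH)3: 5.2 × 10^-21 = (0.0048)^3 × [Ce^3+]  ⇒  [Ce^3+] = 4.7 x 10^-14 M.
The salt with the lower threshold [Ce^3+] precipitates first: Ce(OH)3.

Ce(OH)3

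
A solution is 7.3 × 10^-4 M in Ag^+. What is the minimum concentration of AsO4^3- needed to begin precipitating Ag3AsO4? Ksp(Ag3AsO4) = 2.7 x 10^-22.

[AsO4^3-] = 6.9e-13 M

Ag3AsO4(s) ⇌ 3 Ag^+(aq) + AsO4^3-(aq)
Ksp = [Ag^+]^3[AsO4^3-]
Precipitation begins when Q = Ksp. With [Ag^+] = 7.3 × 10^-4 M:
2.7 x 10^-22 = (7.3 × 10^-4)^3 × [AsO4^3-]
[AsO4^3-] = (2.7 x 10^-22 / 3.89 x 10^-10) = 6.9 × 10^-13 M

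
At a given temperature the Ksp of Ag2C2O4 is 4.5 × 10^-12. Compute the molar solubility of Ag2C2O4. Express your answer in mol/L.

Ag2C2O4(s) <=> 2 Ag^+ + C2O4^2-
Ksp = [Ag^+]^2[C2O4^2-]
For each mole of Ag2C2O4 that dissolves: [Ag^+] = 2s, [C2O4^2-] = s.
Substituting: Ksp = (2s)^2s = 4s^3
s^3 = 4.5 × 10^-12 / 4, so s = 1.0 × 10^-4 M

s ≈ 1.0e-4 M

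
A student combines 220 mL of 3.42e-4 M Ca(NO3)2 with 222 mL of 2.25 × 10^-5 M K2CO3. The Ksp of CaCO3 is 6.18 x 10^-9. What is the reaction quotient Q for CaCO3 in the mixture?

Q = 1.92 x 10^-9

Total volume = 220 + 222 = 442 mL.
[Ca^2+] = 3.42 × 10^-4 × (220/442) = 1.702 × 10^-4 M
[CO3^2-] = 2.25 × 10^-5 × (222/442) = 1.130 x 10^-5 M
CaCO3(s) ⇌ Ca^2+(aq) + CO3^2-(aq), so Q = [Ca^2+][CO3^2-]
Q = (1.702 x 10^-4)(1.130 x 10^-5) = 1.92 x 10^-9
Q < Ksp, so no precipitate of CaCO3 forms.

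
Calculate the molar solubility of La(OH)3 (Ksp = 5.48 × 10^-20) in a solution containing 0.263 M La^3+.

1.98 × 10^-7 M

La(OH)3(s) <=> La^3+ + 3 OH^-
Ksp = [La^3+][OH^-]^3
Let s = moles of La(OH)3 that dissolve per litre. [La^3+] = 0.263 + s ≈ 0.263, [OH^-] = 3s (since the La^3+ already present dominates).
Ksp ≈ 0.263 × (3s)^3
s = 1.98 × 10^-7 M
Check: s = 2.0 x 10^-7 ≪ 0.263, so the approximation is valid.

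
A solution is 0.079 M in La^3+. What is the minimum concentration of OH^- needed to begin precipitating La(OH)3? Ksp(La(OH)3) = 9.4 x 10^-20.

[OH^-] = 1.1 x 10^-6 M

La(OH)3(s) <=> La^3+(aq) + 3 OH^-(aq)
Ksp = [La^3+][OH^-]^3
Precipitation begins when Q = Ksp. With [La^3+] = 0.079 M:
9.4 x 10^-20 = (0.079) × [OH^-]^3
[OH^-] = (9.4 x 10^-20 / 7.9 x 10^-2)^(1/3) = 1.1 × 10^-6 M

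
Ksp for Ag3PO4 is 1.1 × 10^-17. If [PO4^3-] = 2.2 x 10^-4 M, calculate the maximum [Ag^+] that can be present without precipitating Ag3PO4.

Ag3PO4(s) ⇌ 3 Ag^+ + PO4^3-
Ksp = [Ag^+]^3[PO4^3-]
Precipitation begins when Q = Ksp. With [PO4^3-] = 2.2 x 10^-4 M:
1.1 × 10^-17 = (2.2 x 10^-4) × [Ag^+]^3
[Ag^+] = (1.1 × 10^-17 / 2.2 × 10^-4)^(1/3) = 3.7 × 10^-5 M

[Ag^+] = 3.7e-5 M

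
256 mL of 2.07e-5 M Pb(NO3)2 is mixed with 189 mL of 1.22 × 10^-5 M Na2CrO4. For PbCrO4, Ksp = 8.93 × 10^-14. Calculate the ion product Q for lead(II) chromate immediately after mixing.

Total volume = 256 + 189 = 445 mL.
[Pb^2+] = 2.07 × 10^-5 × (256/445) = 1.191 x 10^-5 M
[CrO4^2-] = 1.22 × 10^-5 × (189/445) = 5.182 x 10^-6 M
PbCrO4(s) <=> Pb^2+(aq) + CrO4^2-(aq), so Q = [Pb^2+][CrO4^2-]
Q = (1.191 × 10^-5)(5.182 x 10^-6) = 6.17 × 10^-11
Q > Ksp, so PbCrO4 will precipitate.

6.17e-11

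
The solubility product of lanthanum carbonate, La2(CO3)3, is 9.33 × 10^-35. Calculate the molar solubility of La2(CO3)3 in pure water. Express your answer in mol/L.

6.13e-8 M

La2(CO3)3(s) ⇌ 2 La^3+ + 3 CO3^2-
Ksp = [La^3+]^2[CO3^2-]^3
Let s = molar solubility. Then [La^3+] = 2s and [CO3^2-] = 3s.
So Ksp = (2s)^2 × (3s)^3 = 108s^5
s = (9.33 × 10^-35 / 108)^(1/5) = 6.13 × 10^-8 M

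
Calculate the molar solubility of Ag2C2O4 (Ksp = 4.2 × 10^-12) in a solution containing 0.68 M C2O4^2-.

s ≈ 1.2 x 10^-6 M

Ag2C2O4(s) <=> 2 Ag^+(aq) + C2O4^2-(aq)
Ksp = [Ag^+]^2[C2O4^2-]
If s mol/L dissolves here, [Ag^+] = 2s, [C2O4^2-] = 0.68 + s ≈ 0.68 (since the C2O4^2- already present dominates).
Ksp ≈ (2s)^2 × 0.68
s = 1.2 × 10^-6 M
Check: s = 1.2 × 10^-6 ≪ 0.68, so the approximation is valid.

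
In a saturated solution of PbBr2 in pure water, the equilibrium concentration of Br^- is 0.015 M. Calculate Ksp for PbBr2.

PbBr2(s) ⇌ Pb^2+ + 2 Br^-
Stoichiometry gives [Pb^2+] = (1/2)[Br^-] = 7.50 × 10^-3 M.
Ksp = [Pb^2+][Br^-]^2
Ksp = 7.50 × 10^-3 × (1.5 x 10^-2)^2 = 1.7 × 10^-6

Ksp ≈ 1.7 × 10^-6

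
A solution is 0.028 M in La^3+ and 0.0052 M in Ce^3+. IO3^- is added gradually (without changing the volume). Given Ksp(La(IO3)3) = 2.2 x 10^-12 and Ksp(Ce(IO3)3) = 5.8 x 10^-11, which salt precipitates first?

Each salt begins to precipitate when Q = Ksp, i.e. when [IO3^-] reaches its threshold.
For La(IO3)3: 2.2 x 10^-12 = 0.028 × [IO3^-]^3  ⇒  [IO3^-] = 4.3 x 10^-4 M.
For Ce(IO3)3: 5.8 x 10^-11 = 0.0052 × [IO3^-]^3  ⇒  [IO3^-] = 2.2 x 10^-3 M.
The salt with the lower threshold [IO3^-] precipitates first: La(IO3)3.

La(IO3)3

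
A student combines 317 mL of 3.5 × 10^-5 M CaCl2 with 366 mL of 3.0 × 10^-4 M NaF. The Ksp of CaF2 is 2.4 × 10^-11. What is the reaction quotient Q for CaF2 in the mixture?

Total volume = 317 + 366 = 683 mL.
[Ca^2+] = 3.5 x 10^-5 × (317/683) = 1.62 x 10^-5 M
[F^-] = 3.0 × 10^-4 × (366/683) = 1.61 x 10^-4 M
CaF2(s) ⇌ Ca^2+ + 2 F^-, so Q = [Ca^2+][F^-]^2
Q = (1.62 × 10^-5)(1.61 x 10^-4)^2 = 4.2 × 10^-13
Q < Ksp, so no precipitate of CaF2 forms.

4.2 × 10^-13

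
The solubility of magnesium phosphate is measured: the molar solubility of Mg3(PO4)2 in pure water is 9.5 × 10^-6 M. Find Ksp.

Mg3(PO4)2(s) ⇌ 3 Mg^2+(aq) + 2 PO4^3-(aq)
Let s = molar solubility. Then [Mg^2+] = 3s and [PO4^3-] = 2s.
Ksp = [Mg^2+]^3[PO4^3-]^2
So Ksp = (3s)^3 × (2s)^2 = 108s^5
Ksp = 108 × (9.5 × 10^-6)^5 = 8.4 × 10^-24

8.4 × 10^-24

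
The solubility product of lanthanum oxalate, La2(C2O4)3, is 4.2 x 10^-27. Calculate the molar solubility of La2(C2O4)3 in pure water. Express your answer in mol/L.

La2(C2O4)3(s) <=> 2 La^3+(aq) + 3 C2O4^2-(aq)
Ksp = [La^3+]^2[C2O4^2-]^3
If s mol/L of La2(C2O4)3 dissolves, [La^3+] = 2s and [C2O4^2-] = 3s.
Ksp = (2s)^2(3s)^3 = 108s^5
s = (4.2 x 10^-27 / 108)^(1/5) = 2.1 x 10^-6 M

2.1 × 10^-6 M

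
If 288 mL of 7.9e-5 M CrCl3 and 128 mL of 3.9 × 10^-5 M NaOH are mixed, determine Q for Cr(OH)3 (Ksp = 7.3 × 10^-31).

Total volume = 288 + 128 = 416 mL.
[Cr^3+] = 7.9 × 10^-5 × (288/416) = 5.47 × 10^-5 M
[OH^-] = 3.9 × 10^-5 × (128/416) = 1.20 × 10^-5 M
Cr(OH)3(s) <=> Cr^3+ + 3 OH^-, so Q = [Cr^3+][OH^-]^3
Q = (5.47 × 10^-5)(1.20 × 10^-5)^3 = 9.5 × 10^-20
Q > Ksp, so Cr(OH)3 will precipitate.

Q = 9.5e-20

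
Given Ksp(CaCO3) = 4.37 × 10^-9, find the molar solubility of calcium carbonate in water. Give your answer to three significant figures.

s ≈ 6.61e-5 M

CaCO3(s) <=> Ca^2+ + CO3^2-
Ksp = [Ca^2+][CO3^2-]
If s mol/L of CaCO3 dissolves, [Ca^2+] = s and [CO3^2-] = s.
Ksp = s × s = s^2
s = (4.37 × 10^-9)^(1/2) = 6.61 x 10^-5 M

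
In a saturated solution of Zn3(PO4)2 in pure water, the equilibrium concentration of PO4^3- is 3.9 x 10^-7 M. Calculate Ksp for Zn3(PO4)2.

Ksp ≈ 3.0 × 10^-32

Zn3(PO4)2(s) <=> 3 Zn^2+(aq) + 2 PO4^3-(aq)
Stoichiometry gives [Zn^2+] = (3/2)[PO4^3-] = 5.85 x 10^-7 M.
Ksp = [Zn^2+]^3[PO4^3-]^2
Ksp = (5.85 × 10^-7)^3 × (3.9 × 10^-7)^2 = 3.0 × 10^-32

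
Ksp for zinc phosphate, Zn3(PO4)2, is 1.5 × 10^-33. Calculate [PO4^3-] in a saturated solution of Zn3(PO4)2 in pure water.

Zn3(PO4)2(s) <=> 3 Zn^2+ + 2 PO4^3-
Ksp = [Zn^2+]^3[PO4^3-]^2
For each mole of Zn3(PO4)2 that dissolves: [Zn^2+] = 3s, [PO4^3-] = 2s.
Ksp = (3s)^3(2s)^2 = 108s^5
Solving, s = (1.5 × 10^-33/108)^(1/5) = 1.07 × 10^-7 M
[PO4^3-] = 2s = 2.1 × 10^-7 M

[PO4^3-] ≈ 2.1 x 10^-7 M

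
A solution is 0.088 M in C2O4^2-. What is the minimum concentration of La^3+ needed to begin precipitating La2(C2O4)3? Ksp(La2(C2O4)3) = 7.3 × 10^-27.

3.3 × 10^-12 M

La2(C2O4)3(s) ⇌ 2 La^3+(aq) + 3 C2O4^2-(aq)
Ksp = [La^3+]^2[C2O4^2-]^3
Precipitation begins when Q = Ksp. With [C2O4^2-] = 0.088 M:
7.3 × 10^-27 = (0.088)^3 × [La^3+]^2
[La^3+] = (7.3 × 10^-27 / 6.81 x 10^-4)^(1/2) = 3.3 × 10^-12 M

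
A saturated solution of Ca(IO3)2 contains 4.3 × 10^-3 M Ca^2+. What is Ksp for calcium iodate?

Ca(IO3)2(s) ⇌ Ca^2+(aq) + 2 IO3^-(aq)
Stoichiometry gives [IO3^-] = (2/1)[Ca^2+] = 8.60 × 10^-3 M.
Ksp = [Ca^2+][IO3^-]^2
Ksp = 4.3 × 10^-3 × (8.60 x 10^-3)^2 = 3.2 x 10^-7

Ksp ≈ 3.2 × 10^-7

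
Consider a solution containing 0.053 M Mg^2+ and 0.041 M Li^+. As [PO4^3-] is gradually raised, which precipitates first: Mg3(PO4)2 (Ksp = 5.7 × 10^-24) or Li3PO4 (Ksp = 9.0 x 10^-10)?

Mg3(PO4)2

Each salt begins to precipitate when Q = Ksp, i.e. when [PO4^3-] reaches its threshold.
For Mg3(PO4)2: 5.7 × 10^-24 = (0.053)^3 × [PO4^3-]^2  ⇒  [PO4^3-] = 2.0 × 10^-10 M.
For Li3PO4: 9.0 x 10^-10 = (0.041)^3 × [PO4^3-]  ⇒  [PO4^3-] = 1.3 x 10^-5 M.
The salt with the lower threshold [PO4^3-] precipitates first: Mg3(PO4)2.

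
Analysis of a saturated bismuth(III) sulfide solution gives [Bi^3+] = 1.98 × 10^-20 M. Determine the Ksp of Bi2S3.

Ksp = 1.03 x 10^-98

Bi2S3(s) ⇌ 2 Bi^3+ + 3 S^2-
Stoichiometry gives [S^2-] = (3/2)[Bi^3+] = 2.970 × 10^-20 M.
Ksp = [Bi^3+]^2[S^2-]^3
Ksp = (1.98 x 10^-20)^2 × (2.970 × 10^-20)^3 = 1.03 × 10^-98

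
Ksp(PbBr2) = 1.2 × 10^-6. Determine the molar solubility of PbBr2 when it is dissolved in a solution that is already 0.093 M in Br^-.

PbBr2(s) <=> Pb^2+(aq) + 2 Br^-(aq)
Ksp = [Pb^2+][Br^-]^2
Let s = moles of PbBr2 that dissolve per litre. [Pb^2+] = s, [Br^-] = 0.093 + 2s ≈ 0.093 (common-ion effect: Br^- is already 0.093 M).
Ksp ≈ s × (0.093)^2
s = 1.4 × 10^-4 M
Check: 2s = 2.8 × 10^-4 ≪ 0.093, so the approximation is valid.

s = 1.4 × 10^-4 M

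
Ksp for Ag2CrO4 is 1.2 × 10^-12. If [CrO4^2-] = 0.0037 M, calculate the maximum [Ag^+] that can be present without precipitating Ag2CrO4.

1.8 × 10^-5 M

Ag2CrO4(s) ⇌ 2 Ag^+(aq) + CrO4^2-(aq)
Ksp = [Ag^+]^2[CrO4^2-]
Precipitation begins when Q = Ksp. With [CrO4^2-] = 0.0037 M:
1.2 × 10^-12 = (0.0037) × [Ag^+]^2
[Ag^+] = (1.2 × 10^-12 / 3.7 × 10^-3)^(1/2) = 1.8 x 10^-5 M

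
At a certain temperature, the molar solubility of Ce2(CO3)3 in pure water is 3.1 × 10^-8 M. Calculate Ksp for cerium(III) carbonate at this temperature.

Ksp ≈ 3.1 × 10^-36

Ce2(CO3)3(s) ⇌ 2 Ce^3+ + 3 CO3^2-
Let s = molar solubility. Then [Ce^3+] = 2s and [CO3^2-] = 3s.
Ksp = [Ce^3+]^2[CO3^2-]^3
Ksp = (2s)^2(3s)^3 = 108s^5
With s = 3.1 × 10^-8: Ksp = 3.1 × 10^-36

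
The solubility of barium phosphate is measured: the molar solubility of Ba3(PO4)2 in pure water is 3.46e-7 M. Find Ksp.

Ba3(PO4)2(s) ⇌ 3 Ba^2+(aq) + 2 PO4^3-(aq)
With molar solubility s: [Ba^2+] = 3s, [PO4^3-] = 2s.
Ksp = [Ba^2+]^3[PO4^3-]^2
Ksp = (3s)^3(2s)^2 = 108s^5
With s = 3.46 x 10^-7: Ksp = 5.36 × 10^-31

Ksp ≈ 5.36e-31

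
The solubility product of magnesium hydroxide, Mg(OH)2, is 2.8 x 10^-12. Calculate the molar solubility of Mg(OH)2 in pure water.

8.9 × 10^-5 M

Mg(OH)2(s) <=> Mg^2+ + 2 OH^-
Ksp = [Mg^2+][OH^-]^2
If s mol/L of Mg(OH)2 dissolves, [Mg^2+] = s and [OH^-] = 2s.
So Ksp = s × (2s)^2 = 4s^3
s^3 = 2.8 x 10^-12 / 4, so s = 8.9 x 10^-5 M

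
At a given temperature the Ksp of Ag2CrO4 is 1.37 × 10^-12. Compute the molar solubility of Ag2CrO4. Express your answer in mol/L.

Ag2CrO4(s) ⇌ 2 Ag^+ + CrO4^2-
Ksp = [Ag^+]^2[CrO4^2-]
For each mole of Ag2CrO4 that dissolves: [Ag^+] = 2s, [CrO4^2-] = s.
So Ksp = (2s)^2 × s = 4s^3
s^3 = 1.37 × 10^-12 / 4, so s = 7.00 x 10^-5 M

s ≈ 7.00 x 10^-5 M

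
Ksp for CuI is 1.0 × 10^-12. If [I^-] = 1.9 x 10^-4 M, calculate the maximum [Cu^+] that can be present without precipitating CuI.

[Cu^+] = 5.3 × 10^-9 M

CuI(s) ⇌ Cu^+ + I^-
Ksp = [Cu^+][I^-]
Precipitation begins when Q = Ksp. With [I^-] = 1.9 x 10^-4 M:
1.0 × 10^-12 = (1.9 x 10^-4) × [Cu^+]
[Cu^+] = (1.0 × 10^-12 / 1.9 x 10^-4) = 5.3 x 10^-9 M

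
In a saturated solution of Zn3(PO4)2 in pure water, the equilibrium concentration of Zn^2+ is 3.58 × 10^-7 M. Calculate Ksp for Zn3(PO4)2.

2.61 × 10^-33

Zn3(PO4)2(s) ⇌ 3 Zn^2+(aq) + 2 PO4^3-(aq)
Stoichiometry gives [PO4^3-] = (2/3)[Zn^2+] = 2.387 × 10^-7 M.
Ksp = [Zn^2+]^3[PO4^3-]^2
Ksp = (3.58 × 10^-7)^3 × (2.387 x 10^-7)^2 = 2.61 × 10^-33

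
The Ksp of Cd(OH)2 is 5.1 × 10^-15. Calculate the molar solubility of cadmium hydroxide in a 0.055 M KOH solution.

Cd(OH)2(s) ⇌ Cd^2+(aq) + 2 OH^-(aq)
Ksp = [Cd^2+][OH^-]^2
If s mol/L dissolves here, [Cd^2+] = s, [OH^-] = 0.055 + 2s ≈ 0.055 (since OH^- from KOH dominates).
Ksp ≈ s × (0.055)^2
s = 1.7 x 10^-12 M
Check: 2s = 3.4 x 10^-12 ≪ 0.055, so the approximation is valid.

s ≈ 1.7 x 10^-12 M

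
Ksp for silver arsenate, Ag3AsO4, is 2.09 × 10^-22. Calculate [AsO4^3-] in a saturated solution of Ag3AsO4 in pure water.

Ag3AsO4(s) ⇌ 3 Ag^+ + AsO4^3-
Ksp = [Ag^+]^3[AsO4^3-]
Let s = molar solubility. Then [Ag^+] = 3s and [AsO4^3-] = s.
So Ksp = (3s)^3 × s = 27s^4
s = (2.09 × 10^-22 / 27)^(1/4) = 1.668 × 10^-6 M
[AsO4^3-] = s = 1.67 x 10^-6 M

[AsO4^3-] = 1.67e-6 M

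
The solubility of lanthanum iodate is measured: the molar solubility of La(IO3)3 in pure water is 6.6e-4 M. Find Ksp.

La(IO3)3(s) ⇌ La^3+(aq) + 3 IO3^-(aq)
If s mol/L of La(IO3)3 dissolves, [La^3+] = s and [IO3^-] = 3s.
Ksp = [La^3+][IO3^-]^3
So Ksp = s × (3s)^3 = 27s^4
With s = 6.6 x 10^-4: Ksp = 5.1 x 10^-12

5.1e-12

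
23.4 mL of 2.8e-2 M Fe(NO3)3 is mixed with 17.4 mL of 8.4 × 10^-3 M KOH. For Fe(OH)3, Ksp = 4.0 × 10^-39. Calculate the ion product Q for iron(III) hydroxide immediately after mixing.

7.4 × 10^-10

Total volume = 23.4 + 17.4 = 40.8 mL.
[Fe^3+] = 2.8 × 10^-2 × (23.4/40.8) = 1.61 x 10^-2 M
[OH^-] = 8.4 × 10^-3 × (17.4/40.8) = 3.58 x 10^-3 M
Fe(OH)3(s) ⇌ Fe^3+(aq) + 3 OH^-(aq), so Q = [Fe^3+][OH^-]^3
Q = (1.61 × 10^-2)(3.58 × 10^-3)^3 = 7.4 x 10^-10
Q > Ksp, so Fe(OH)3 will precipitate.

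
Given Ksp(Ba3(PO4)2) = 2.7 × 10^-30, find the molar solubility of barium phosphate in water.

Ba3(PO4)2(s) <=> 3 Ba^2+ + 2 PO4^3-
Ksp = [Ba^2+]^3[PO4^3-]^2
Let s = molar solubility. Then [Ba^2+] = 3s and [PO4^3-] = 2s.
So Ksp = (3s)^3 × (2s)^2 = 108s^5
s = (2.7 × 10^-30 / 108)^(1/5) = 4.8 x 10^-7 M

s ≈ 4.8 × 10^-7 M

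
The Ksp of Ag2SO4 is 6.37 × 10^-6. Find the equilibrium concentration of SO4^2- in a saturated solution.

[SO4^2-] = 0.0117 M

Ag2SO4(s) <=> 2 Ag^+(aq) + SO4^2-(aq)
Ksp = [Ag^+]^2[SO4^2-]
With molar solubility s: [Ag^+] = 2s, [SO4^2-] = s.
Ksp = (2s)^2s = 4s^3
s^3 = 6.37 × 10^-6 / 4, so s = 1.168 × 10^-2 M
[SO4^2-] = s = 1.17 × 10^-2 M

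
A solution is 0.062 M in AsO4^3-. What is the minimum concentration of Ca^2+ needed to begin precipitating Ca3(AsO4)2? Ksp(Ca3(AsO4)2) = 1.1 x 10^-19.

3.1e-6 M

Ca3(AsO4)2(s) ⇌ 3 Ca^2+(aq) + 2 AsO4^3-(aq)
Ksp = [Ca^2+]^3[AsO4^3-]^2
Precipitation begins when Q = Ksp. With [AsO4^3-] = 0.062 M:
1.1 x 10^-19 = (0.062)^2 × [Ca^2+]^3
[Ca^2+] = (1.1 x 10^-19 / 3.84 x 10^-3)^(1/3) = 3.1 × 10^-6 M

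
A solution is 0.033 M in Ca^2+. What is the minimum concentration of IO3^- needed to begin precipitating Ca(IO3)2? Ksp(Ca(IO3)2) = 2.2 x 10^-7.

2.6 × 10^-3 M

Ca(IO3)2(s) <=> Ca^2+(aq) + 2 IO3^-(aq)
Ksp = [Ca^2+][IO3^-]^2
Precipitation begins when Q = Ksp. With [Ca^2+] = 0.033 M:
2.2 x 10^-7 = (0.033) × [IO3^-]^2
[IO3^-] = (2.2 x 10^-7 / 3.3 × 10^-2)^(1/2) = 2.6 x 10^-3 M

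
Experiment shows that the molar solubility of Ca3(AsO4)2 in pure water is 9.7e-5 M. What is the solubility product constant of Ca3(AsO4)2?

9.3e-19

Ca3(AsO4)2(s) ⇌ 3 Ca^2+(aq) + 2 AsO4^3-(aq)
For each mole of Ca3(AsO4)2 that dissolves: [Ca^2+] = 3s, [AsO4^3-] = 2s.
Ksp = [Ca^2+]^3[AsO4^3-]^2
So Ksp = (3s)^3 × (2s)^2 = 108s^5
With s = 9.7 × 10^-5: Ksp = 9.3 x 10^-19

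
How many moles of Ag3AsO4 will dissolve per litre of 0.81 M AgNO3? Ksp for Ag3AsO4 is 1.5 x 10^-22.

Ag3AsO4(s) ⇌ 3 Ag^+(aq) + AsO4^3-(aq)
Ksp = [Ag^+]^3[AsO4^3-]
If s mol/L dissolves here, [Ag^+] = 0.81 + 3s ≈ 0.81, [AsO4^3-] = s (since Ag^+ from AgNO3 dominates).
Ksp ≈ (0.81)^3 × s
s = 2.8 × 10^-22 M
Check: 3s = 8.5 × 10^-22 ≪ 0.81, so the approximation is valid.

2.8 x 10^-22 M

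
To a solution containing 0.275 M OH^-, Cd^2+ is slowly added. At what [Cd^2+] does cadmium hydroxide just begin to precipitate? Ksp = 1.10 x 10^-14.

Cd(OH)2(s) <=> Cd^2+ + 2 OH^-
Ksp = [Cd^2+][OH^-]^2
Precipitation begins when Q = Ksp. With [OH^-] = 0.275 M:
1.10 x 10^-14 = (0.275)^2 × [Cd^2+]
[Cd^2+] = (1.10 x 10^-14 / 7.563 × 10^-2) = 1.45 x 10^-13 M

1.45 × 10^-13 M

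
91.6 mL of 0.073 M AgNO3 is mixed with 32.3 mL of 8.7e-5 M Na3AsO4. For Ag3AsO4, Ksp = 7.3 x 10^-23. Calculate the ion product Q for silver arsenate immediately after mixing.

3.6 × 10^-9

Total volume = 91.6 + 32.3 = 123.9 mL.
[Ag^+] = 7.3 × 10^-2 × (91.6/123.9) = 5.40 × 10^-2 M
[AsO4^3-] = 8.7 x 10^-5 × (32.3/123.9) = 2.27 x 10^-5 M
Ag3AsO4(s) ⇌ 3 Ag^+(aq) + AsO4^3-(aq), so Q = [Ag^+]^3[AsO4^3-]
Q = (5.40 × 10^-2)^3(2.27 × 10^-5) = 3.6 × 10^-9
Q > Ksp, so Ag3AsO4 will precipitate.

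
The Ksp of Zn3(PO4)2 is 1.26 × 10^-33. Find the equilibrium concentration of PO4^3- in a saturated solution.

Zn3(PO4)2(s) ⇌ 3 Zn^2+(aq) + 2 PO4^3-(aq)
Ksp = [Zn^2+]^3[PO4^3-]^2
For each mole of Zn3(PO4)2 that dissolves: [Zn^2+] = 3s, [PO4^3-] = 2s.
Substituting: Ksp = (3s)^3(2s)^2 = 108s^5
s^5 = 1.26 × 10^-33 / 108, so s = 1.031 x 10^-7 M
[PO4^3-] = 2s = 2.06 x 10^-7 M

[PO4^3-] = 2.06 x 10^-7 M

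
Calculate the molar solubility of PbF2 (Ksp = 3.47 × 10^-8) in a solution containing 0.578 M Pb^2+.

1.23 × 10^-4 M

PbF2(s) <=> Pb^2+ + 2 F^-
Ksp = [Pb^2+][F^-]^2
If s mol/L dissolves here, [Pb^2+] = 0.578 + s ≈ 0.578, [F^-] = 2s (Ksp is small, so little additional dissolves).
Ksp ≈ 0.578 × (2s)^2
s = 1.23 x 10^-4 M
Check: s = 1.2 x 10^-4 ≪ 0.578, so the approximation is valid.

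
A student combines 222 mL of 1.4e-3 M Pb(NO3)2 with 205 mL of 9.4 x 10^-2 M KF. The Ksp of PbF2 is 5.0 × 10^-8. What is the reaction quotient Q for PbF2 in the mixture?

Total volume = 222 + 205 = 427 mL.
[Pb^2+] = 1.4 × 10^-3 × (222/427) = 7.28 × 10^-4 M
[F^-] = 9.4 × 10^-2 × (205/427) = 4.51 x 10^-2 M
PbF2(s) <=> Pb^2+(aq) + 2 F^-(aq), so Q = [Pb^2+][F^-]^2
Q = (7.28 × 10^-4)(4.51 × 10^-2)^2 = 1.5 × 10^-6
Q > Ksp, so PbF2 will precipitate.

Q = 1.5 × 10^-6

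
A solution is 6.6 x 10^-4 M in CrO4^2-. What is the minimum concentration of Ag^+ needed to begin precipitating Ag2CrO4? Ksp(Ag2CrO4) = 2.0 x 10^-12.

Ag2CrO4(s) <=> 2 Ag^+(aq) + CrO4^2-(aq)
Ksp = [Ag^+]^2[CrO4^2-]
Precipitation begins when Q = Ksp. With [CrO4^2-] = 6.6 x 10^-4 M:
2.0 x 10^-12 = (6.6 x 10^-4) × [Ag^+]^2
[Ag^+] = (2.0 x 10^-12 / 6.6 × 10^-4)^(1/2) = 5.5 x 10^-5 M

[Ag^+] ≈ 5.5 x 10^-5 M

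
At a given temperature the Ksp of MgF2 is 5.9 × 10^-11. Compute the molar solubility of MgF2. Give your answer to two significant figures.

MgF2(s) ⇌ Mg^2+ + 2 F^-
Ksp = [Mg^2+][F^-]^2
Let s = molar solubility. Then [Mg^2+] = s and [F^-] = 2s.
Substituting: Ksp = s(2s)^2 = 4s^3
s^3 = 5.9 × 10^-11 / 4, so s = 2.5 × 10^-4 M

s ≈ 2.5 x 10^-4 M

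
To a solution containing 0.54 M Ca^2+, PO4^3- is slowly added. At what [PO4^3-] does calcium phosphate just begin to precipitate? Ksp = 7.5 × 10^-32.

Ca3(PO4)2(s) ⇌ 3 Ca^2+(aq) + 2 PO4^3-(aq)
Ksp = [Ca^2+]^3[PO4^3-]^2
Precipitation begins when Q = Ksp. With [Ca^2+] = 0.54 M:
7.5 × 10^-32 = (0.54)^3 × [PO4^3-]^2
[PO4^3-] = (7.5 × 10^-32 / 1.57 x 10^-1)^(1/2) = 6.9 x 10^-16 M

[PO4^3-] ≈ 6.9e-16 M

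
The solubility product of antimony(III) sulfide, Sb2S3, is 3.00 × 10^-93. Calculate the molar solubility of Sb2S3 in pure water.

s = 1.23 × 10^-19 M

Sb2S3(s) ⇌ 2 Sb^3+(aq) + 3 S^2-(aq)
Ksp = [Sb^3+]^2[S^2-]^3
If s mol/L of Sb2S3 dissolves, [Sb^3+] = 2s and [S^2-] = 3s.
Ksp = (2s)^2(3s)^3 = 108s^5
Solving, s = (3.00 × 10^-93/108)^(1/5) = 1.23 × 10^-19 M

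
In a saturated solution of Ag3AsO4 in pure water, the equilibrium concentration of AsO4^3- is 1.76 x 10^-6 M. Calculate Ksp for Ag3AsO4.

Ksp = 2.59e-22

Ag3AsO4(s) <=> 3 Ag^+ + AsO4^3-
Stoichiometry gives [Ag^+] = (3/1)[AsO4^3-] = 5.280 x 10^-6 M.
Ksp = [Ag^+]^3[AsO4^3-]
Ksp = (5.280 × 10^-6)^3 × 1.76 × 10^-6 = 2.59 x 10^-22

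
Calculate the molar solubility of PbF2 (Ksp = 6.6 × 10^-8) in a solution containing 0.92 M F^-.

s ≈ 7.8 × 10^-8 M

PbF2(s) <=> Pb^2+(aq) + 2 F^-(aq)
Ksp = [Pb^2+][F^-]^2
Let s = moles of PbF2 that dissolve per litre. [Pb^2+] = s, [F^-] = 0.92 + 2s ≈ 0.92 (Ksp is small, so little additional dissolves).
Ksp ≈ s × (0.92)^2
s = 7.8 × 10^-8 M
Check: 2s = 1.6 × 10^-7 ≪ 0.92, so the approximation is valid.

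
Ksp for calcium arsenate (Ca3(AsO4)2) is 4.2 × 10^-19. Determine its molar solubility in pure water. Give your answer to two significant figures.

8.3 × 10^-5 M

Ca3(AsO4)2(s) ⇌ 3 Ca^2+ + 2 AsO4^3-
Ksp = [Ca^2+]^3[AsO4^3-]^2
For each mole of Ca3(AsO4)2 that dissolves: [Ca^2+] = 3s, [AsO4^3-] = 2s.
Substituting: Ksp = (3s)^3(2s)^2 = 108s^5
s = (4.2 × 10^-19 / 108)^(1/5) = 8.3 x 10^-5 M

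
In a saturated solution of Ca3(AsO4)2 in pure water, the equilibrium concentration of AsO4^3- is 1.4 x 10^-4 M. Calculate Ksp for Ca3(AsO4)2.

Ca3(AsO4)2(s) ⇌ 3 Ca^2+ + 2 AsO4^3-
Stoichiometry gives [Ca^2+] = (3/2)[AsO4^3-] = 2.10 × 10^-4 M.
Ksp = [Ca^2+]^3[AsO4^3-]^2
Ksp = (2.10 × 10^-4)^3 × (1.4 × 10^-4)^2 = 1.8 x 10^-19

Ksp ≈ 1.8e-19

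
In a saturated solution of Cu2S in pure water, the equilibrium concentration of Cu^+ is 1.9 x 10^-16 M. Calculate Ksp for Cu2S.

Cu2S(s) ⇌ 2 Cu^+(aq) + S^2-(aq)
Stoichiometry gives [S^2-] = (1/2)[Cu^+] = 9.50 × 10^-17 M.
Ksp = [Cu^+]^2[S^2-]
Ksp = (1.9 x 10^-16)^2 × 9.50 × 10^-17 = 3.4 x 10^-48

Ksp = 3.4 x 10^-48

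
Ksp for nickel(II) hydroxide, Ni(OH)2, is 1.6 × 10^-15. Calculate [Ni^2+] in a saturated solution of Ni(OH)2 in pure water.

Ni(OH)2(s) ⇌ Ni^2+(aq) + 2 OH^-(aq)
Ksp = [Ni^2+][OH^-]^2
If s mol/L of Ni(OH)2 dissolves, [Ni^2+] = s and [OH^-] = 2s.
Ksp = s(2s)^2 = 4s^3
Solving, s = (1.6 × 10^-15/4)^(1/3) = 7.37 × 10^-6 M
[Ni^2+] = s = 7.4 × 10^-6 M

[Ni^2+] = 7.4 x 10^-6 M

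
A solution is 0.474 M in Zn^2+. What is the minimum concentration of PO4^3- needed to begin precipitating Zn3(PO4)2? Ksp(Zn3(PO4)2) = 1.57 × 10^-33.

Zn3(PO4)2(s) <=> 3 Zn^2+ + 2 PO4^3-
Ksp = [Zn^2+]^3[PO4^3-]^2
Precipitation begins when Q = Ksp. With [Zn^2+] = 0.474 M:
1.57 × 10^-33 = (0.474)^3 × [PO4^3-]^2
[PO4^3-] = (1.57 × 10^-33 / 1.065 × 10^-1)^(1/2) = 1.21 × 10^-16 M

[PO4^3-] = 1.21 × 10^-16 M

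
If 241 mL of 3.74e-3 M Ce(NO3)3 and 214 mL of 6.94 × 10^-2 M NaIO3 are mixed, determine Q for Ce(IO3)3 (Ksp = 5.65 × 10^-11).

Q = 6.89 × 10^-8

Total volume = 241 + 214 = 455 mL.
[Ce^3+] = 3.74 × 10^-3 × (241/455) = 1.981 × 10^-3 M
[IO3^-] = 6.94 x 10^-2 × (214/455) = 3.264 x 10^-2 M
Ce(IO3)3(s) ⇌ Ce^3+ + 3 IO3^-, so Q = [Ce^3+][IO3^-]^3
Q = (1.981 × 10^-3)(3.264 x 10^-2)^3 = 6.89 x 10^-8
Q > Ksp, so Ce(IO3)3 will precipitate.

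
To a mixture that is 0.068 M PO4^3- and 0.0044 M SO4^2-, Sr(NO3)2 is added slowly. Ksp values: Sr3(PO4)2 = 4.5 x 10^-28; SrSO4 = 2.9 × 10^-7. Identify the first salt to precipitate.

Sr3(PO4)2

Each salt begins to precipitate when Q = Ksp, i.e. when [Sr^2+] reaches its threshold.
For Sr3(PO4)2: 4.5 x 10^-28 = (0.068)^2 × [Sr^2+]^3  ⇒  [Sr^2+] = 4.6 × 10^-9 M.
For SrSO4: 2.9 × 10^-7 = 0.0044 × [Sr^2+]  ⇒  [Sr^2+] = 6.6 x 10^-5 M.
The salt with the lower threshold [Sr^2+] precipitates first: Sr3(PO4)2.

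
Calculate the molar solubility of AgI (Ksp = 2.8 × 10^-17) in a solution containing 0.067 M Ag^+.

s = 4.2 × 10^-16 M

AgI(s) ⇌ Ag^+ + I^-
Ksp = [Ag^+][I^-]
Let s = moles of AgI that dissolve per litre. [Ag^+] = 0.067 + s ≈ 0.067, [I^-] = s (since the Ag^+ already present dominates).
Ksp ≈ 0.067 × s
s = 4.2 × 10^-16 M
Check: s = 4.2 × 10^-16 ≪ 0.067, so the approximation is valid.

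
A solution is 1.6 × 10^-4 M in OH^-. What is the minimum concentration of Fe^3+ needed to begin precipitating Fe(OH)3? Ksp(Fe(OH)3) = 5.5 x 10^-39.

1.3 x 10^-27 M

Fe(OH)3(s) ⇌ Fe^3+ + 3 OH^-
Ksp = [Fe^3+][OH^-]^3
Precipitation begins when Q = Ksp. With [OH^-] = 1.6 × 10^-4 M:
5.5 x 10^-39 = (1.6 × 10^-4)^3 × [Fe^3+]
[Fe^3+] = (5.5 x 10^-39 / 4.10 × 10^-12) = 1.3 × 10^-27 M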